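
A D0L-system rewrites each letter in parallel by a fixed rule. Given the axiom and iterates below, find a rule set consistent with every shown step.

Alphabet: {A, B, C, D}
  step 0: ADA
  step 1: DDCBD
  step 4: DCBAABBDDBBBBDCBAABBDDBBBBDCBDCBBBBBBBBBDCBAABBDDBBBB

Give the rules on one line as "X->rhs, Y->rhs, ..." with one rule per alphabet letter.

  step 0 ⇒ step 1: ADA ⇒ D·DCB·D
    A ↦ D
    D ↦ DCB
    B ↦ BB  (constrained at step 1)
    C ↦ AA  (constrained at step 1)

A->D, B->BB, C->AA, D->DCB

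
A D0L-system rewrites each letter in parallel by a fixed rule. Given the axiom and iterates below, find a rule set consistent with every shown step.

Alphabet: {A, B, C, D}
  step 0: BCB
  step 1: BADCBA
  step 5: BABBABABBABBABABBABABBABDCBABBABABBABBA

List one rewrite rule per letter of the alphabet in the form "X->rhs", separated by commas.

  step 0 ⇒ step 1: BCB ⇒ BA·DC·BA
    B ↦ BA
    C ↦ DC
    A ↦ B  (constrained at step 1)
    D ↦ B  (constrained at step 1)

A->B, B->BA, C->DC, D->B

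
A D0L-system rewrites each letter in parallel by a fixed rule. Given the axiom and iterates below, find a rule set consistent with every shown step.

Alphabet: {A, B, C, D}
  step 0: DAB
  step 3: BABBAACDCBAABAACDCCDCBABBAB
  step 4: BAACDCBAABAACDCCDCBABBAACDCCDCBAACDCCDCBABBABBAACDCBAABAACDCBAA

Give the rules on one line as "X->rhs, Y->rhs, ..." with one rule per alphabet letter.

  step 3 ⇒ step 4: BABBAACDCBAABAACDCCDCBABBAB ⇒ BAA·CDC·BAA·BAA·CDC·CDC·B·A·B·BAA·CDC·CDC·BAA·CDC·CDC·B·A·B·B·A·B·BAA·CDC·BAA·BAA·CDC·BAA
    A ↦ CDC
    B ↦ BAA
    C ↦ B
    D ↦ A

A->CDC, B->BAA, C->B, D->A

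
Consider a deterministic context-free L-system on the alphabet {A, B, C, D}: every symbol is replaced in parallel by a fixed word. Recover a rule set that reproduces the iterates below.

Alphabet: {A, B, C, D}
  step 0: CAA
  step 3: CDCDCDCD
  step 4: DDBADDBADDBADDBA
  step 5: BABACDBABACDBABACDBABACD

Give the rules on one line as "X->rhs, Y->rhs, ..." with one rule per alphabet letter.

  step 4 ⇒ step 5: DDBADDBADDBADDBA ⇒ BA·BA·C·D·BA·BA·C·D·BA·BA·C·D·BA·BA·C·D
    A ↦ D
    B ↦ C
    D ↦ BA
  step 3 ⇒ step 4: CDCDCDCD ⇒ DD·BA·DD·BA·DD·BA·DD·BA
    C ↦ DD

A->D, B->C, C->DD, D->BA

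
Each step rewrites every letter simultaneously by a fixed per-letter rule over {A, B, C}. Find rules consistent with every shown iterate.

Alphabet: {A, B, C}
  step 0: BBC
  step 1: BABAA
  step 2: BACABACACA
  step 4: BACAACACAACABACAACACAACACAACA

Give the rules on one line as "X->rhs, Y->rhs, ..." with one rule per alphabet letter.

A->CA, B->BA, C->A

  step 1 ⇒ step 2: BABAA ⇒ BA·CA·BA·CA·CA
    A ↦ CA
    B ↦ BA
  step 0 ⇒ step 1: BBC ⇒ BA·BA·A
    C ↦ A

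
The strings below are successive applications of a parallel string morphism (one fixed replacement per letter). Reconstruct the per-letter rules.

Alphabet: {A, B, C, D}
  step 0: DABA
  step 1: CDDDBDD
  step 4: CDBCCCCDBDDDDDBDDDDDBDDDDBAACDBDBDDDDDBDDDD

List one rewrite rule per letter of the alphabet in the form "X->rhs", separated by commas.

A->DD, B->DB, C->BAA, D->C

  step 0 ⇒ step 1: DABA ⇒ C·DD·DB·DD
    A ↦ DD
    B ↦ DB
    D ↦ C
    C ↦ BAA  (constrained at step 1)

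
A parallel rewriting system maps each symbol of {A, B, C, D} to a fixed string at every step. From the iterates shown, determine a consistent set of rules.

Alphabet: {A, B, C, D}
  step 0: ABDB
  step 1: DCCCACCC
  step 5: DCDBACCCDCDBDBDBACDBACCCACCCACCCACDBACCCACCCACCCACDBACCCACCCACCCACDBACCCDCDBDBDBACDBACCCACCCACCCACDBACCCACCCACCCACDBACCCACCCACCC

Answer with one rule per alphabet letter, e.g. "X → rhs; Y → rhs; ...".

A->DC, B->CC, C->DB, D->AC

  step 0 ⇒ step 1: ABDB ⇒ DC·CC·AC·CC
    A ↦ DC
    B ↦ CC
    D ↦ AC
    C ↦ DB  (constrained at step 1)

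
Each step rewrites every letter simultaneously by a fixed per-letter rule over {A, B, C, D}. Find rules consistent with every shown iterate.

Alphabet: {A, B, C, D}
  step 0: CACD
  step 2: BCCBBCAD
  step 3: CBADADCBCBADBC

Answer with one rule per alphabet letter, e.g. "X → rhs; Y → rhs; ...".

A->B, B->CB, C->AD, D->C

  step 2 ⇒ step 3: BCCBBCAD ⇒ CB·AD·AD·CB·CB·AD·B·C
    A ↦ B
    B ↦ CB
    C ↦ AD
    D ↦ C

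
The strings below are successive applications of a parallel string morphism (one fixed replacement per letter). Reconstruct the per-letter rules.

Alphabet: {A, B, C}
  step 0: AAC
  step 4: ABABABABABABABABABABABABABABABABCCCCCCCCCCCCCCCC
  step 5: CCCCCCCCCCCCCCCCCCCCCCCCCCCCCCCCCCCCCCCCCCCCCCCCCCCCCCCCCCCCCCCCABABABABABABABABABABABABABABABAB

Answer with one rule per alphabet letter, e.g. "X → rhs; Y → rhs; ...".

  step 4 ⇒ step 5: ABABABABABABABABABABABABABABABABCCCCCCCCCCCCCCCC ⇒ CC·CC·CC·CC·CC·CC·CC·CC·CC·CC·CC·CC·CC·CC·CC·CC·CC·CC·CC·CC·CC·CC·CC·CC·CC·CC·CC·CC·CC·CC·CC·CC·AB·AB·AB·AB·AB·AB·AB·AB·AB·AB·AB·AB·AB·AB·AB·AB
    A ↦ CC
    B ↦ CC
    C ↦ AB

A->CC, B->CC, C->AB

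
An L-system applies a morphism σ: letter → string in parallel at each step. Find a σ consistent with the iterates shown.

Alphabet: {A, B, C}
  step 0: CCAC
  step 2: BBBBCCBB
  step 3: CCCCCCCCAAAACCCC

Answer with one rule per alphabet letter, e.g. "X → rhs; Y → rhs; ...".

A->B, B->CC, C->AA

  step 2 ⇒ step 3: BBBBCCBB ⇒ CC·CC·CC·CC·AA·AA·CC·CC
    B ↦ CC
    C ↦ AA
    A ↦ B  (constrained at step 0)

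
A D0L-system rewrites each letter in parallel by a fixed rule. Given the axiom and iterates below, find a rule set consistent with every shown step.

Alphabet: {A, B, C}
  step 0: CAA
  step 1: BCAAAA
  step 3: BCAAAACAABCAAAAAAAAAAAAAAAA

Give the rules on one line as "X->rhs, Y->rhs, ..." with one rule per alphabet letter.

  step 0 ⇒ step 1: CAA ⇒ BC·AA·AA
    A ↦ AA
    C ↦ BC
    B ↦ CAA  (constrained at step 1)

A->AA, B->CAA, C->BC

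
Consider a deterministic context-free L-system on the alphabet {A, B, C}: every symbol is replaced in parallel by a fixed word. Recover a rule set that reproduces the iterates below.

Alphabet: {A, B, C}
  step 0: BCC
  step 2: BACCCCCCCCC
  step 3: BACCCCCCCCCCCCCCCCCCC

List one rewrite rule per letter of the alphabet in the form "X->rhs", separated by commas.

  step 2 ⇒ step 3: BACCCCCCCCC ⇒ BA·C·CC·CC·CC·CC·CC·CC·CC·CC·CC
    A ↦ C
    B ↦ BA
    C ↦ CC

A->C, B->BA, C->CC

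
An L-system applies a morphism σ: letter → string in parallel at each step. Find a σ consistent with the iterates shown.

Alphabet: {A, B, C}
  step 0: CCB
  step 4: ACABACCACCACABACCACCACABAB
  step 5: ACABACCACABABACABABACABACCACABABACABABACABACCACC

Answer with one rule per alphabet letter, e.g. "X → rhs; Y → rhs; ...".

  step 4 ⇒ step 5: ACABACCACCACABACCACCACABAB ⇒ AC·AB·AC·C·AC·AB·AB·AC·AB·AB·AC·AB·AC·C·AC·AB·AB·AC·AB·AB·AC·AB·AC·C·AC·C
    A ↦ AC
    B ↦ C
    C ↦ AB

A->AC, B->C, C->AB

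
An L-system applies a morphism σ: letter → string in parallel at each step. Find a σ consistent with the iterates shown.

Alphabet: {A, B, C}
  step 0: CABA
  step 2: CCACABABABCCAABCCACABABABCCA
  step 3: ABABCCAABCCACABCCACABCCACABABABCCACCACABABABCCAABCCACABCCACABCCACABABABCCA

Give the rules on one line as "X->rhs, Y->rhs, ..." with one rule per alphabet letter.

  step 2 ⇒ step 3: CCACABABABCCAABCCACABABABCCA ⇒ AB·AB·CCA·AB·CCA·CAB·CCA·CAB·CCA·CAB·AB·AB·CCA·CCA·CAB·AB·AB·CCA·AB·CCA·CAB·CCA·CAB·CCA·CAB·AB·AB·CCA
    A ↦ CCA
    B ↦ CAB
    C ↦ AB

A->CCA, B->CAB, C->AB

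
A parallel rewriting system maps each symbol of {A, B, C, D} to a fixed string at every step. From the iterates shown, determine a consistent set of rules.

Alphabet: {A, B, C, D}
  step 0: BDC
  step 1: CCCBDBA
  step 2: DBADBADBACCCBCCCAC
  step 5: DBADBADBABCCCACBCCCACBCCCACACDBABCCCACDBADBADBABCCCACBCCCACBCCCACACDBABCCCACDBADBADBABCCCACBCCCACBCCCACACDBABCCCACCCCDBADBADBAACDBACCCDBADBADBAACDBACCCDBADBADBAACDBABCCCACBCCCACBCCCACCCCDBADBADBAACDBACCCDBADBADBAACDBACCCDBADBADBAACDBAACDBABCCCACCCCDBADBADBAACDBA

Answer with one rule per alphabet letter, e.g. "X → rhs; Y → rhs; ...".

A->AC, B->CCC, C->DBA, D->B

  step 1 ⇒ step 2: CCCBDBA ⇒ DBA·DBA·DBA·CCC·B·CCC·AC
    A ↦ AC
    B ↦ CCC
    C ↦ DBA
    D ↦ B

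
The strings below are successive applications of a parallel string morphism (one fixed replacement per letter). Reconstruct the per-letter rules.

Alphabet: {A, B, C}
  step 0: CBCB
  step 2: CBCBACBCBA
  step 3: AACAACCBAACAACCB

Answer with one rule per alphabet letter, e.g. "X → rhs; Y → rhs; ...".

  step 2 ⇒ step 3: CBCBACBCBA ⇒ A·AC·A·AC·CB·A·AC·A·AC·CB
    A ↦ CB
    B ↦ AC
    C ↦ A

A->CB, B->AC, C->A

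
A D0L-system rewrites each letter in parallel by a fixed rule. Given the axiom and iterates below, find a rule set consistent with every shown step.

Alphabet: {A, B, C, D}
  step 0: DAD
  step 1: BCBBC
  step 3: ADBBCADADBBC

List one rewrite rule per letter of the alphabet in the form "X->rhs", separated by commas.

  step 0 ⇒ step 1: DAD ⇒ BC·B·BC
    A ↦ B
    D ↦ BC
    B ↦ C  (constrained at step 1)
    C ↦ AD  (constrained at step 1)

A->B, B->C, C->AD, D->BC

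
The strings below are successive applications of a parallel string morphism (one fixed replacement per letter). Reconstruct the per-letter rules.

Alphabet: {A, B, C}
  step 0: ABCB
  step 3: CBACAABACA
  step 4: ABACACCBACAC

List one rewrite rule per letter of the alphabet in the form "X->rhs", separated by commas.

  step 3 ⇒ step 4: CBACAABACA ⇒ A·BA·C·A·C·C·BA·C·A·C
    A ↦ C
    B ↦ BA
    C ↦ A

A->C, B->BA, C->A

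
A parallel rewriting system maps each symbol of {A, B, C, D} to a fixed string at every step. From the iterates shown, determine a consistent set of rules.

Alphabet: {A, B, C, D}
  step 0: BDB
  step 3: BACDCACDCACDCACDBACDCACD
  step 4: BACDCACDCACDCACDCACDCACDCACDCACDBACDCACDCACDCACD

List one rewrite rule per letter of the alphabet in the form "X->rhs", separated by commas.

  step 3 ⇒ step 4: BACDCACDCACDCACDBACDCACD ⇒ BA·CD·CA·CD·CA·CD·CA·CD·CA·CD·CA·CD·CA·CD·CA·CD·BA·CD·CA·CD·CA·CD·CA·CD
    A ↦ CD
    B ↦ BA
    C ↦ CA
    D ↦ CD

A->CD, B->BA, C->CA, D->CD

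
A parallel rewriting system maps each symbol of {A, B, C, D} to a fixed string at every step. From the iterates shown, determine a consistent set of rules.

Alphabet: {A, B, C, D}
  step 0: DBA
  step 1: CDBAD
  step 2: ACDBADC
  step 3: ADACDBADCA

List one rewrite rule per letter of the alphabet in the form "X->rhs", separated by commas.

A->AD, B->DB, C->A, D->C

  step 2 ⇒ step 3: ACDBADC ⇒ AD·A·C·DB·AD·C·A
    A ↦ AD
    B ↦ DB
    C ↦ A
    D ↦ C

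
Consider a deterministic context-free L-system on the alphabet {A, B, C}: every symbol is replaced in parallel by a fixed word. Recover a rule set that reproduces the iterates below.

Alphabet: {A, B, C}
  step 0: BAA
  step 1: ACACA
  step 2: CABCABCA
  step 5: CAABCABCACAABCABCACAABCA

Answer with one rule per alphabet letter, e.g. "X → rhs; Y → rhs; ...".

  step 1 ⇒ step 2: ACACA ⇒ CA·B·CA·B·CA
    A ↦ CA
    C ↦ B
  step 0 ⇒ step 1: BAA ⇒ A·CA·CA
    B ↦ A

A->CA, B->A, C->B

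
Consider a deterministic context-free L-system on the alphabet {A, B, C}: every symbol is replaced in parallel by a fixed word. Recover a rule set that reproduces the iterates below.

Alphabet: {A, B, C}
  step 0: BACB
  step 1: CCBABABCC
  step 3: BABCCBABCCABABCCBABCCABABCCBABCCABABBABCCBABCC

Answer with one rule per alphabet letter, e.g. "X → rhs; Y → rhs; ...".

  step 0 ⇒ step 1: BACB ⇒ CC·BAB·AB·CC
    A ↦ BAB
    B ↦ CC
    C ↦ AB

A->BAB, B->CC, C->AB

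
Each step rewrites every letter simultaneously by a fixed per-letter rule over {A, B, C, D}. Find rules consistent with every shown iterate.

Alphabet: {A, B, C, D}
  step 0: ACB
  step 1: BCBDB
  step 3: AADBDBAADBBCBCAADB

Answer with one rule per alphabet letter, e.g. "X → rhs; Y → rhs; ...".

A->BC, B->DB, C->B, D->AA

  step 0 ⇒ step 1: ACB ⇒ BC·B·DB
    A ↦ BC
    B ↦ DB
    C ↦ B
    D ↦ AA  (constrained at step 1)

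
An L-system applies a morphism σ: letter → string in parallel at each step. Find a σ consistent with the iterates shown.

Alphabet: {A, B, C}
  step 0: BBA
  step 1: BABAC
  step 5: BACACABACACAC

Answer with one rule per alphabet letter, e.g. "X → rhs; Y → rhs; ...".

A->C, B->BA, C->A

  step 0 ⇒ step 1: BBA ⇒ BA·BA·C
    A ↦ C
    B ↦ BA
    C ↦ A  (constrained at step 1)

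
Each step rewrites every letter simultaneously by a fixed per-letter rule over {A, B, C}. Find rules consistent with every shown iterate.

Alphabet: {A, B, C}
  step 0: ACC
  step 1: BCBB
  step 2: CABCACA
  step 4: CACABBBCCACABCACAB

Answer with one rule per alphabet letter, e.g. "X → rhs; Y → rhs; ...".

A->BC, B->CA, C->B

  step 1 ⇒ step 2: BCBB ⇒ CA·B·CA·CA
    B ↦ CA
    C ↦ B
  step 0 ⇒ step 1: ACC ⇒ BC·B·B
    A ↦ BC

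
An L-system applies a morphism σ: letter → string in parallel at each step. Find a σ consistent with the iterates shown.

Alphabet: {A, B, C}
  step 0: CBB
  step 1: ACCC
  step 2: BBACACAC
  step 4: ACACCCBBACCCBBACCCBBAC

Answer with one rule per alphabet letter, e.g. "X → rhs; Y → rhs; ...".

  step 1 ⇒ step 2: ACCC ⇒ BB·AC·AC·AC
    A ↦ BB
    C ↦ AC
  step 0 ⇒ step 1: CBB ⇒ AC·C·C
    B ↦ C

A->BB, B->C, C->AC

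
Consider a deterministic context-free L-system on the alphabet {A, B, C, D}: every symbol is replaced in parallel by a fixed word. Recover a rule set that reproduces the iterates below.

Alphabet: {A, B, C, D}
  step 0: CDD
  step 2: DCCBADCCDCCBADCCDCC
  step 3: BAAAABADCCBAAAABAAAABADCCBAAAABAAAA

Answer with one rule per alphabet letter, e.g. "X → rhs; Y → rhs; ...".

  step 2 ⇒ step 3: DCCBADCCDCCBADCCDCC ⇒ BAA·A·A·BA·DCC·BAA·A·A·BAA·A·A·BA·DCC·BAA·A·A·BAA·A·A
    A ↦ DCC
    B ↦ BA
    C ↦ A
    D ↦ BAA

A->DCC, B->BA, C->A, D->BAA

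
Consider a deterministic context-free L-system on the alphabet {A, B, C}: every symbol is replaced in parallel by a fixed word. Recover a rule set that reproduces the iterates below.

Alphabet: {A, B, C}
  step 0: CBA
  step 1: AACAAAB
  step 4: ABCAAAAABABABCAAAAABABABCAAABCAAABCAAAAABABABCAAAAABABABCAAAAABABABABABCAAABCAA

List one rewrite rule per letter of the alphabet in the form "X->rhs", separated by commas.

A->AB, B->CAA, C->AA

  step 0 ⇒ step 1: CBA ⇒ AA·CAA·AB
    A ↦ AB
    B ↦ CAA
    C ↦ AA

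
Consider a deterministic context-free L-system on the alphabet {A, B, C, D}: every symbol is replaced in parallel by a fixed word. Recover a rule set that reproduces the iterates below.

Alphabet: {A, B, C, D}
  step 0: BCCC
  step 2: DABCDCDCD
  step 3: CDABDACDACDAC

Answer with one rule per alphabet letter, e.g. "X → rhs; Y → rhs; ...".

  step 2 ⇒ step 3: DABCDCDCD ⇒ C·D·AB·DA·C·DA·C·DA·C
    A ↦ D
    B ↦ AB
    C ↦ DA
    D ↦ C

A->D, B->AB, C->DA, D->C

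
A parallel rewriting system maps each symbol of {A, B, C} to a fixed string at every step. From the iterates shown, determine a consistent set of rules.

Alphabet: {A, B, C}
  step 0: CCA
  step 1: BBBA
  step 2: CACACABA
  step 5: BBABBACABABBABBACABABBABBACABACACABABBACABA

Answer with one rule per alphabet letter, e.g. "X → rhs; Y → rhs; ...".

  step 1 ⇒ step 2: BBBA ⇒ CA·CA·CA·BA
    A ↦ BA
    B ↦ CA
  step 0 ⇒ step 1: CCA ⇒ B·B·BA
    C ↦ B

A->BA, B->CA, C->B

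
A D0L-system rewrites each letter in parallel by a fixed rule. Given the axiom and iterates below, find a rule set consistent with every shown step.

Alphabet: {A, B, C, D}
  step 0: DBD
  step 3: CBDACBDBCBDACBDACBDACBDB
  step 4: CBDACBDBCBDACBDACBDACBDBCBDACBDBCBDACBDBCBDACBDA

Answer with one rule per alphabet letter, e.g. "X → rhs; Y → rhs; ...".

A->DB, B->DA, C->CB, D->CB

  step 3 ⇒ step 4: CBDACBDBCBDACBDACBDACBDB ⇒ CB·DA·CB·DB·CB·DA·CB·DA·CB·DA·CB·DB·CB·DA·CB·DB·CB·DA·CB·DB·CB·DA·CB·DA
    A ↦ DB
    B ↦ DA
    C ↦ CB
    D ↦ CB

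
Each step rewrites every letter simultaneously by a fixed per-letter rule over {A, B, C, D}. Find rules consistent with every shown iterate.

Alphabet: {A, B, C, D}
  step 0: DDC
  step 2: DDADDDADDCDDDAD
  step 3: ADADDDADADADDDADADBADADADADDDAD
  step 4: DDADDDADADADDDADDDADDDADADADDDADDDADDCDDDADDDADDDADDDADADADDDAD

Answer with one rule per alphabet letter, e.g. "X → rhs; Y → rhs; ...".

A->DD, B->DCD, C->BAD, D->AD

  step 3 ⇒ step 4: ADADDDADADADDDADADBADADADADDDAD ⇒ DD·AD·DD·AD·AD·AD·DD·AD·DD·AD·DD·AD·AD·AD·DD·AD·DD·AD·DCD·DD·AD·DD·AD·DD·AD·DD·AD·AD·AD·DD·AD
    A ↦ DD
    B ↦ DCD
    D ↦ AD
  step 2 ⇒ step 3: DDADDDADDCDDDAD ⇒ AD·AD·DD·AD·AD·AD·DD·AD·AD·BAD·AD·AD·AD·DD·AD
    C ↦ BAD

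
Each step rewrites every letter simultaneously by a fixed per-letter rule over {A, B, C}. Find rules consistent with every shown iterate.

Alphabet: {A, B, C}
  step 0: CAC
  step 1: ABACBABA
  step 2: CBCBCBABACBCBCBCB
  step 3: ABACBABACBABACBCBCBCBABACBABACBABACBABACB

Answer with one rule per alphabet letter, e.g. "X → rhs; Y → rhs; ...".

A->CB, B->CB, C->ABA

  step 2 ⇒ step 3: CBCBCBABACBCBCBCB ⇒ ABA·CB·ABA·CB·ABA·CB·CB·CB·CB·ABA·CB·ABA·CB·ABA·CB·ABA·CB
    A ↦ CB
    B ↦ CB
    C ↦ ABA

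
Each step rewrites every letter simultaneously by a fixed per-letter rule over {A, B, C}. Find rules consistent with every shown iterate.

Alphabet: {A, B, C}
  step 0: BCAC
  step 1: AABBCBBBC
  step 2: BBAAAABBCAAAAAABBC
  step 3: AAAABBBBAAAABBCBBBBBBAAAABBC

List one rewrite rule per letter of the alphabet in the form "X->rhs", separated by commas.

  step 2 ⇒ step 3: BBAAAABBCAAAAAABBC ⇒ AA·AA·B·B·B·B·AA·AA·BBC·B·B·B·B·B·B·AA·AA·BBC
    A ↦ B
    B ↦ AA
    C ↦ BBC

A->B, B->AA, C->BBC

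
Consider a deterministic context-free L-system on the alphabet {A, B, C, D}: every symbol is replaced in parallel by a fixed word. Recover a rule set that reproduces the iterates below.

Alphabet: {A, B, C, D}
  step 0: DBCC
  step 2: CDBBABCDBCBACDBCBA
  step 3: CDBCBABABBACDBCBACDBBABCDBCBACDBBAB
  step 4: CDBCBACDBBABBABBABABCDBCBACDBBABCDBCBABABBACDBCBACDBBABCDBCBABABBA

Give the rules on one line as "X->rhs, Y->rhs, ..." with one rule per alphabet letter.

  step 3 ⇒ step 4: CDBCBABABBACDBCBACDBBABCDBCBACDBBAB ⇒ CDB·C·BA·CDB·BA·B·BA·B·BA·BA·B·CDB·C·BA·CDB·BA·B·CDB·C·BA·BA·B·BA·CDB·C·BA·CDB·BA·B·CDB·C·BA·BA·B·BA
    A ↦ B
    B ↦ BA
    C ↦ CDB
    D ↦ C

A->B, B->BA, C->CDB, D->C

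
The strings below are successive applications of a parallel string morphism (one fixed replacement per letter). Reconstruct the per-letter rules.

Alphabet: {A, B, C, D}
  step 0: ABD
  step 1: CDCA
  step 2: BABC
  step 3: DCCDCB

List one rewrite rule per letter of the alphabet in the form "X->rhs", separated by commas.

A->C, B->DC, C->B, D->A

  step 2 ⇒ step 3: BABC ⇒ DC·C·DC·B
    A ↦ C
    B ↦ DC
    C ↦ B
  step 0 ⇒ step 1: ABD ⇒ C·DC·A
    D ↦ A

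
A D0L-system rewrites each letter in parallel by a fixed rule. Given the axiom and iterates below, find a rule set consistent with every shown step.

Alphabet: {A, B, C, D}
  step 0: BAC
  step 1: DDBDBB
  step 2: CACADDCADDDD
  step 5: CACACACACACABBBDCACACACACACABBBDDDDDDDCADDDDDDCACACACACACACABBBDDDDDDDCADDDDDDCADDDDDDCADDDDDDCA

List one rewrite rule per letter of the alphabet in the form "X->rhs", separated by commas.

  step 1 ⇒ step 2: DDBDBB ⇒ CA·CA·DD·CA·DD·DD
    B ↦ DD
    D ↦ CA
  step 0 ⇒ step 1: BAC ⇒ DD·BD·BB
    A ↦ BD
  step 0 ⇒ step 1: BAC ⇒ DD·BD·BB
    C ↦ BB

A->BD, B->DD, C->BB, D->CA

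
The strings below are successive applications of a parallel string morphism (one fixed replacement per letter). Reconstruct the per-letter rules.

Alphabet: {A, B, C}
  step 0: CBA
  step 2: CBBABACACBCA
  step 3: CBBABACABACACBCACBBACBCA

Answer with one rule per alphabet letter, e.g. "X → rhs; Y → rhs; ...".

A->CA, B->BA, C->CB

  step 2 ⇒ step 3: CBBABACACBCA ⇒ CB·BA·BA·CA·BA·CA·CB·CA·CB·BA·CB·CA
    A ↦ CA
    B ↦ BA
    C ↦ CB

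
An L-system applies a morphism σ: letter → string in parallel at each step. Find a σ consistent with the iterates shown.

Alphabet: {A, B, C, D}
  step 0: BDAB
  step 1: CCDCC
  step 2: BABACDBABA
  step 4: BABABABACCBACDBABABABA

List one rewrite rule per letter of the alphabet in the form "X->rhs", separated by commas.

A->C, B->C, C->BA, D->CD

  step 1 ⇒ step 2: CCDCC ⇒ BA·BA·CD·BA·BA
    C ↦ BA
    D ↦ CD
  step 0 ⇒ step 1: BDAB ⇒ C·CD·C·C
    A ↦ C
  step 0 ⇒ step 1: BDAB ⇒ C·CD·C·C
    B ↦ C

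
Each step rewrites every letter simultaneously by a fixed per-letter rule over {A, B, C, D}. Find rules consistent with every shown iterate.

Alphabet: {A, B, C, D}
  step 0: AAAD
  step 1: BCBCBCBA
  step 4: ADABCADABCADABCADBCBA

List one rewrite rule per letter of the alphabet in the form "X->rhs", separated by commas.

  step 0 ⇒ step 1: AAAD ⇒ BC·BC·BC·BA
    A ↦ BC
    D ↦ BA
    B ↦ A  (constrained at step 1)
    C ↦ D  (constrained at step 1)

A->BC, B->A, C->D, D->BA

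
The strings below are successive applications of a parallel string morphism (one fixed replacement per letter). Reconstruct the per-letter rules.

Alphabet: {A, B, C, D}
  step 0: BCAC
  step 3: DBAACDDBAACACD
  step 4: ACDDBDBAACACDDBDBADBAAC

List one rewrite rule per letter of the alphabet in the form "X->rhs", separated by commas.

A->DB, B->D, C->A, D->AC

  step 3 ⇒ step 4: DBAACDDBAACACD ⇒ AC·D·DB·DB·A·AC·AC·D·DB·DB·A·DB·A·AC
    A ↦ DB
    B ↦ D
    C ↦ A
    D ↦ AC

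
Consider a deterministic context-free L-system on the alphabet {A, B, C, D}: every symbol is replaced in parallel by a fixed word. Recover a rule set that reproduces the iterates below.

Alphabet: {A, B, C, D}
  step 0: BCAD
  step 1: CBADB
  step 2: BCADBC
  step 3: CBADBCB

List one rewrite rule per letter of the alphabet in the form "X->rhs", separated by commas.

  step 2 ⇒ step 3: BCADBC ⇒ C·B·AD·B·C·B
    A ↦ AD
    B ↦ C
    C ↦ B
    D ↦ B

A->AD, B->C, C->B, D->B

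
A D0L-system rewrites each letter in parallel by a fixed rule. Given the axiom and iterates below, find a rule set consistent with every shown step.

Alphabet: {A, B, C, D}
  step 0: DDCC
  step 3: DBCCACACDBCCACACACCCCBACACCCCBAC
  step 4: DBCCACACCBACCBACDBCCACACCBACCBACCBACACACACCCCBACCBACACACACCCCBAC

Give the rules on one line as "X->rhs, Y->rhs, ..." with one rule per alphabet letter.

A->CB, B->CC, C->AC, D->DB

  step 3 ⇒ step 4: DBCCACACDBCCACACACCCCBACACCCCBAC ⇒ DB·CC·AC·AC·CB·AC·CB·AC·DB·CC·AC·AC·CB·AC·CB·AC·CB·AC·AC·AC·AC·CC·CB·AC·CB·AC·AC·AC·AC·CC·CB·AC
    A ↦ CB
    B ↦ CC
    C ↦ AC
    D ↦ DB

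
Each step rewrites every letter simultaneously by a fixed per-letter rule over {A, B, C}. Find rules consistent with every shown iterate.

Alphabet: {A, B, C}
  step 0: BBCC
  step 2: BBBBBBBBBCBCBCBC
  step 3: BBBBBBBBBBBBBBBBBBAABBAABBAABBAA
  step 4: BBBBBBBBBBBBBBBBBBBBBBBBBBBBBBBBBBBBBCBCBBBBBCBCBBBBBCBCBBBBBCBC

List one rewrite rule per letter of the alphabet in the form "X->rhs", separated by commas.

A->BC, B->BB, C->AA

  step 3 ⇒ step 4: BBBBBBBBBBBBBBBBBBAABBAABBAABBAA ⇒ BB·BB·BB·BB·BB·BB·BB·BB·BB·BB·BB·BB·BB·BB·BB·BB·BB·BB·BC·BC·BB·BB·BC·BC·BB·BB·BC·BC·BB·BB·BC·BC
    A ↦ BC
    B ↦ BB
  step 2 ⇒ step 3: BBBBBBBBBCBCBCBC ⇒ BB·BB·BB·BB·BB·BB·BB·BB·BB·AA·BB·AA·BB·AA·BB·AA
    C ↦ AA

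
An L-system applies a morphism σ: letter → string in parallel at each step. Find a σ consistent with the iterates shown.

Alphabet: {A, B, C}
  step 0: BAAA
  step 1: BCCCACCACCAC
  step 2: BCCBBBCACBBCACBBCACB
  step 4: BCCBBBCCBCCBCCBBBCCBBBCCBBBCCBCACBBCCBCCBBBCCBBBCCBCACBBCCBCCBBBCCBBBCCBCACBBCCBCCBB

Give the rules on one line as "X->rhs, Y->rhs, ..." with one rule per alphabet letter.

A->CAC, B->BCC, C->B

  step 1 ⇒ step 2: BCCCACCACCAC ⇒ BCC·B·B·B·CAC·B·B·CAC·B·B·CAC·B
    A ↦ CAC
    B ↦ BCC
    C ↦ B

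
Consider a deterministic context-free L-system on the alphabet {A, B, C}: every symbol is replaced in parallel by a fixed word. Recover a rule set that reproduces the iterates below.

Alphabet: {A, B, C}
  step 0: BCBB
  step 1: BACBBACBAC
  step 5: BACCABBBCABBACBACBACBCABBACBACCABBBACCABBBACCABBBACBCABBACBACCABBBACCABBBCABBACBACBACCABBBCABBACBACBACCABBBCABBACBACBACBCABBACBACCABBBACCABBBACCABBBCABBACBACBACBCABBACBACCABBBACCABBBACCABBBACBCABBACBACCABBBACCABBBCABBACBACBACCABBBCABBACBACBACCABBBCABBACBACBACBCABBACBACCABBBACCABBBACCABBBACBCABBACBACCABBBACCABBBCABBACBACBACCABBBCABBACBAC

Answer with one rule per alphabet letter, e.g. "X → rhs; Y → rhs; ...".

  step 0 ⇒ step 1: BCBB ⇒ BAC·B·BAC·BAC
    B ↦ BAC
    C ↦ B
    A ↦ CAB  (constrained at step 1)

A->CAB, B->BAC, C->B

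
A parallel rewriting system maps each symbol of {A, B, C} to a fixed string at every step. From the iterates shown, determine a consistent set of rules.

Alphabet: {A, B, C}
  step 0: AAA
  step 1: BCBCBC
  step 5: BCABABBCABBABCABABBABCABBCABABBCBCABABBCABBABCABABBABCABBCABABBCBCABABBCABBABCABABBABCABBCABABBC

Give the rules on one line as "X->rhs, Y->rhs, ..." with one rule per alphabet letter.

  step 0 ⇒ step 1: AAA ⇒ BC·BC·BC
    A ↦ BC
    B ↦ AB  (constrained at step 1)
    C ↦ BA  (constrained at step 1)

A->BC, B->AB, C->BA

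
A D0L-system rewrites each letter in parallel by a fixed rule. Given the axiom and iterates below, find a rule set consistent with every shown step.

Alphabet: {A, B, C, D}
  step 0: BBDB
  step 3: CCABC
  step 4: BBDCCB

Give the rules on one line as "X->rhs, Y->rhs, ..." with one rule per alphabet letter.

A->DC, B->C, C->B, D->A

  step 3 ⇒ step 4: CCABC ⇒ B·B·DC·C·B
    A ↦ DC
    B ↦ C
    C ↦ B
    D ↦ A  (constrained at step 0)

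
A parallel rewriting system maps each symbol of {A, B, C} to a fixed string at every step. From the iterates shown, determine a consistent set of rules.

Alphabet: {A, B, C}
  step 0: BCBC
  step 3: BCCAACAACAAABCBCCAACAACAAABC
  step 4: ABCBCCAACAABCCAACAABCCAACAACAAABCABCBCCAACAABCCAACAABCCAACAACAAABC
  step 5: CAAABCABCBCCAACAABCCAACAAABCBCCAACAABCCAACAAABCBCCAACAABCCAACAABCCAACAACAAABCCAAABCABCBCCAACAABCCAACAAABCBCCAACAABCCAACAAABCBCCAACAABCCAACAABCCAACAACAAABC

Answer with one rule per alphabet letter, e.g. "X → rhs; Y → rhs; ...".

A->CAA, B->A, C->BC

  step 4 ⇒ step 5: ABCBCCAACAABCCAACAABCCAACAACAAABCABCBCCAACAABCCAACAABCCAACAACAAABC ⇒ CAA·A·BC·A·BC·BC·CAA·CAA·BC·CAA·CAA·A·BC·BC·CAA·CAA·BC·CAA·CAA·A·BC·BC·CAA·CAA·BC·CAA·CAA·BC·CAA·CAA·CAA·A·BC·CAA·A·BC·A·BC·BC·CAA·CAA·BC·CAA·CAA·A·BC·BC·CAA·CAA·BC·CAA·CAA·A·BC·BC·CAA·CAA·BC·CAA·CAA·BC·CAA·CAA·CAA·A·BC
    A ↦ CAA
    B ↦ A
    C ↦ BC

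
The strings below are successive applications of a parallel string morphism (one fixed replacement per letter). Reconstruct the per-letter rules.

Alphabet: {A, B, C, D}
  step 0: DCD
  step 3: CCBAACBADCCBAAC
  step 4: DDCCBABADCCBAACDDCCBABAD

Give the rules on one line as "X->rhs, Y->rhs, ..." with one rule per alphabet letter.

A->BA, B->CC, C->D, D->AC

  step 3 ⇒ step 4: CCBAACBADCCBAAC ⇒ D·D·CC·BA·BA·D·CC·BA·AC·D·D·CC·BA·BA·D
    A ↦ BA
    B ↦ CC
    C ↦ D
    D ↦ AC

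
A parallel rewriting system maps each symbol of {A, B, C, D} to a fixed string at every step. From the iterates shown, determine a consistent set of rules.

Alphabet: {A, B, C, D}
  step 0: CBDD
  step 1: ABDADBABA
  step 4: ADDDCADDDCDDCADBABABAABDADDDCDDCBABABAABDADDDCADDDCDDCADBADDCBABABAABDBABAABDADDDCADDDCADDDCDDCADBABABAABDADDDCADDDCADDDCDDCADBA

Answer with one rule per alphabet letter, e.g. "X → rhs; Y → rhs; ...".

  step 0 ⇒ step 1: CBDD ⇒ ABD·AD·BA·BA
    B ↦ AD
    C ↦ ABD
    D ↦ BA
    A ↦ DDC  (constrained at step 1)

A->DDC, B->AD, C->ABD, D->BA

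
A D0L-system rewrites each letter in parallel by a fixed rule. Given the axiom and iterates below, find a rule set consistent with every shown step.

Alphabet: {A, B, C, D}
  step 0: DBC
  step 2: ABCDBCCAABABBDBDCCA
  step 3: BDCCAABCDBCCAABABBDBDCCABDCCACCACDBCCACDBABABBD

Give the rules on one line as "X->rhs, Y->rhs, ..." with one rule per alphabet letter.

A->BD, B->CCA, C->AB, D->CDB

  step 2 ⇒ step 3: ABCDBCCAABABBDBDCCA ⇒ BD·CCA·AB·CDB·CCA·AB·AB·BD·BD·CCA·BD·CCA·CCA·CDB·CCA·CDB·AB·AB·BD
    A ↦ BD
    B ↦ CCA
    C ↦ AB
    D ↦ CDB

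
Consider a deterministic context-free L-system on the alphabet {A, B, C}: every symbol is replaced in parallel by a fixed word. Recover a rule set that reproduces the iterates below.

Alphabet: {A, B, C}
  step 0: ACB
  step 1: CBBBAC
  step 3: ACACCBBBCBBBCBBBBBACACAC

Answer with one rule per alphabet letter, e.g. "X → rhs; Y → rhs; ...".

  step 0 ⇒ step 1: ACB ⇒ CB·BB·AC
    A ↦ CB
    B ↦ AC
    C ↦ BB

A->CB, B->AC, C->BB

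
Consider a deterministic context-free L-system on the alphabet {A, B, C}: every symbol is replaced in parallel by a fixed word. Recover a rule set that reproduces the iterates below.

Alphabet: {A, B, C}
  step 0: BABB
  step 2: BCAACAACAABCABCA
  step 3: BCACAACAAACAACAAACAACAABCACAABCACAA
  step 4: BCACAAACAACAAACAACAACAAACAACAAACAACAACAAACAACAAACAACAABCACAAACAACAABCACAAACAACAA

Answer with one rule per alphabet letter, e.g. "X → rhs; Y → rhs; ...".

A->CAA, B->BC, C->A

  step 3 ⇒ step 4: BCACAACAAACAACAAACAACAABCACAABCACAA ⇒ BC·A·CAA·A·CAA·CAA·A·CAA·CAA·CAA·A·CAA·CAA·A·CAA·CAA·CAA·A·CAA·CAA·A·CAA·CAA·BC·A·CAA·A·CAA·CAA·BC·A·CAA·A·CAA·CAA
    A ↦ CAA
    B ↦ BC
    C ↦ A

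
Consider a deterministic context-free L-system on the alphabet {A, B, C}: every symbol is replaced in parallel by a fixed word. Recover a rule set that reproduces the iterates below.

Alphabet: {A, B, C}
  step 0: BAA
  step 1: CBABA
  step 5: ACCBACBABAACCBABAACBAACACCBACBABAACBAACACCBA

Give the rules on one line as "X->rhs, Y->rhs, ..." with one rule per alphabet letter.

A->BA, B->C, C->AC

  step 0 ⇒ step 1: BAA ⇒ C·BA·BA
    A ↦ BA
    B ↦ C
    C ↦ AC  (constrained at step 1)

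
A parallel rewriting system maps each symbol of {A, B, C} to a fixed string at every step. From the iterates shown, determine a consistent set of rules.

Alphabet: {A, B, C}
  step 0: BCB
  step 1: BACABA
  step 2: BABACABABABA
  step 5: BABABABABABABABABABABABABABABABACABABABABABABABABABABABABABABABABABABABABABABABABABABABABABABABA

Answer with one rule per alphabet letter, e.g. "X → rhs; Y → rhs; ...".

  step 1 ⇒ step 2: BACABA ⇒ BA·BA·CA·BA·BA·BA
    A ↦ BA
    B ↦ BA
    C ↦ CA

A->BA, B->BA, C->CA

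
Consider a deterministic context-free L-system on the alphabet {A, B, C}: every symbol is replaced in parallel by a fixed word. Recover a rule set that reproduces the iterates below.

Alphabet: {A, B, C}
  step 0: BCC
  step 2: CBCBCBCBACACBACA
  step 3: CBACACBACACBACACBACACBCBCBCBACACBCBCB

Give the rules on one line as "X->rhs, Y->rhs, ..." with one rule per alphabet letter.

  step 2 ⇒ step 3: CBCBCBCBACACBACA ⇒ CB·ACA·CB·ACA·CB·ACA·CB·ACA·CB·CB·CB·CB·ACA·CB·CB·CB
    A ↦ CB
    B ↦ ACA
    C ↦ CB

A->CB, B->ACA, C->CB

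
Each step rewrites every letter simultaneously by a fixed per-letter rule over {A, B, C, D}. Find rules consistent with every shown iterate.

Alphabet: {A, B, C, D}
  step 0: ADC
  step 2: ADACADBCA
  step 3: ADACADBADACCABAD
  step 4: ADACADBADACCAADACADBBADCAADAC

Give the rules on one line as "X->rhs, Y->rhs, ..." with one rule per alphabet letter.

  step 3 ⇒ step 4: ADACADBADACCABAD ⇒ AD·AC·AD·B·AD·AC·CA·AD·AC·AD·B·B·AD·CA·AD·AC
    A ↦ AD
    B ↦ CA
    C ↦ B
    D ↦ AC

A->AD, B->CA, C->B, D->AC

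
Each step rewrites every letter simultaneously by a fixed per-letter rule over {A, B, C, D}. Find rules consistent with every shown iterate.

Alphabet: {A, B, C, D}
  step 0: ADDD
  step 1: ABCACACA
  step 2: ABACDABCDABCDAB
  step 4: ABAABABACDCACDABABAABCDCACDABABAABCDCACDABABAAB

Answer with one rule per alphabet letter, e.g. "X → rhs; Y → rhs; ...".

  step 1 ⇒ step 2: ABCACACA ⇒ AB·A·CD·AB·CD·AB·CD·AB
    A ↦ AB
    B ↦ A
    C ↦ CD
  step 0 ⇒ step 1: ADDD ⇒ AB·CA·CA·CA
    D ↦ CA

A->AB, B->A, C->CD, D->CA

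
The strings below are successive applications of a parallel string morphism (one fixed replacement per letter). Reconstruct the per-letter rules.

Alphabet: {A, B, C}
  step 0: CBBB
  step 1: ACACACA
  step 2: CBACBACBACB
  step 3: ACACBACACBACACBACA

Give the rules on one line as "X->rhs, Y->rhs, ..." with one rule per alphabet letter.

  step 2 ⇒ step 3: CBACBACBACB ⇒ A·CA·CB·A·CA·CB·A·CA·CB·A·CA
    A ↦ CB
    B ↦ CA
    C ↦ A

A->CB, B->CA, C->A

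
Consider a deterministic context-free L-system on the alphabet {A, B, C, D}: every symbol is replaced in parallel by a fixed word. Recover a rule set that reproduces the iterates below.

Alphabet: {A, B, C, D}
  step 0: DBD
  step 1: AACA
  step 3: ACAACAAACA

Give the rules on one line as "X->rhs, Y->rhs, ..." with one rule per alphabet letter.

  step 0 ⇒ step 1: DBD ⇒ A·AC·A
    B ↦ AC
    D ↦ A
    A ↦ BD  (constrained at step 1)
    C ↦ D  (constrained at step 1)

A->BD, B->AC, C->D, D->A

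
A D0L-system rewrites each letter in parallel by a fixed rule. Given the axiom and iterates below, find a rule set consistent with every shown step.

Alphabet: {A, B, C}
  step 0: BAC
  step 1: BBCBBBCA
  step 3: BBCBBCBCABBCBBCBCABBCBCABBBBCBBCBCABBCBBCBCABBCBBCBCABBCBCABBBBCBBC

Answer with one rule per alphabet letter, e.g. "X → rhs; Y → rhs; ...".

A->BB, B->BBC, C->BCA

  step 0 ⇒ step 1: BAC ⇒ BBC·BB·BCA
    A ↦ BB
    B ↦ BBC
    C ↦ BCA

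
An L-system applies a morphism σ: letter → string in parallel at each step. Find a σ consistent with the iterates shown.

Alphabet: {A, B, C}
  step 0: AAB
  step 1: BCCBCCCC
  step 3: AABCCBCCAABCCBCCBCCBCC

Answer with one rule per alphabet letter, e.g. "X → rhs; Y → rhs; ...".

A->BCC, B->CC, C->A

  step 0 ⇒ step 1: AAB ⇒ BCC·BCC·CC
    A ↦ BCC
    B ↦ CC
    C ↦ A  (constrained at step 1)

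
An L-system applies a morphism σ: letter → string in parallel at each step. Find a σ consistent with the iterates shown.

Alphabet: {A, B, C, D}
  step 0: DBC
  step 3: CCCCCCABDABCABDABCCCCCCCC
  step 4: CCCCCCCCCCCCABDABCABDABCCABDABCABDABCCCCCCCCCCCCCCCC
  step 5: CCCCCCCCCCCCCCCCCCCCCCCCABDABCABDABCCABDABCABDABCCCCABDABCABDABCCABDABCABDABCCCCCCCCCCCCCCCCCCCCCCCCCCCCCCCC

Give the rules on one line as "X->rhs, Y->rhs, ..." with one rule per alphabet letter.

A->AB, B->DAB, C->CC, D->C

  step 4 ⇒ step 5: CCCCCCCCCCCCABDABCABDABCCABDABCABDABCCCCCCCCCCCCCCCC ⇒ CC·CC·CC·CC·CC·CC·CC·CC·CC·CC·CC·CC·AB·DAB·C·AB·DAB·CC·AB·DAB·C·AB·DAB·CC·CC·AB·DAB·C·AB·DAB·CC·AB·DAB·C·AB·DAB·CC·CC·CC·CC·CC·CC·CC·CC·CC·CC·CC·CC·CC·CC·CC·CC
    A ↦ AB
    B ↦ DAB
    C ↦ CC
    D ↦ C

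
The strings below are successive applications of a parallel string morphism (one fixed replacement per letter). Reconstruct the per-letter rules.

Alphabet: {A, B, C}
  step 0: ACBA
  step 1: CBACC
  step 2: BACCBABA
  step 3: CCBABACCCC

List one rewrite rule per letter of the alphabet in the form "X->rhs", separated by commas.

  step 2 ⇒ step 3: BACCBABA ⇒ C·C·BA·BA·C·C·C·C
    A ↦ C
    B ↦ C
    C ↦ BA

A->C, B->C, C->BA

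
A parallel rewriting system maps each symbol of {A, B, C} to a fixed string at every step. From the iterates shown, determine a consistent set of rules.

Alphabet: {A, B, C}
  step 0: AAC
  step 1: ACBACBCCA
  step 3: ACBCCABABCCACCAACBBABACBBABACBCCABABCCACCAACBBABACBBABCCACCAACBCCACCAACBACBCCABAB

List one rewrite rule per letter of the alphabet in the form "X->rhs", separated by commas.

  step 0 ⇒ step 1: AAC ⇒ ACB·ACB·CCA
    A ↦ ACB
    C ↦ CCA
    B ↦ BAB  (constrained at step 1)

A->ACB, B->BAB, C->CCA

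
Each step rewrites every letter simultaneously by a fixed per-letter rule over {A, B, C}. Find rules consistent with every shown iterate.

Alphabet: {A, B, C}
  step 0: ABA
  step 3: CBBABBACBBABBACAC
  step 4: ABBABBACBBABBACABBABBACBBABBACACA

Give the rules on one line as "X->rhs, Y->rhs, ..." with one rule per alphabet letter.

  step 3 ⇒ step 4: CBBABBACBBABBACAC ⇒ A·BBA·BBA·C·BBA·BBA·C·A·BBA·BBA·C·BBA·BBA·C·A·C·A
    A ↦ C
    B ↦ BBA
    C ↦ A

A->C, B->BBA, C->A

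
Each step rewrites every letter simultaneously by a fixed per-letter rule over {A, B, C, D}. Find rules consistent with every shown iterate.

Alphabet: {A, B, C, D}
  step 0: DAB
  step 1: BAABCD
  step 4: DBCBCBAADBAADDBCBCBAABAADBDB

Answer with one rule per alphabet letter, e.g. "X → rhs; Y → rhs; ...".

  step 0 ⇒ step 1: DAB ⇒ BAA·BC·D
    A ↦ BC
    B ↦ D
    D ↦ BAA
    C ↦ B  (constrained at step 1)

A->BC, B->D, C->B, D->BAA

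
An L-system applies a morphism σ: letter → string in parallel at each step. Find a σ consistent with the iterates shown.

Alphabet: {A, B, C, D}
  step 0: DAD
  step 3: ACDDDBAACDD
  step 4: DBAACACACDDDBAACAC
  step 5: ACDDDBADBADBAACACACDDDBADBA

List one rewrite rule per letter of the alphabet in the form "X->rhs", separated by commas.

A->D, B->D, C->BA, D->AC

  step 4 ⇒ step 5: DBAACACACDDDBAACAC ⇒ AC·D·D·D·BA·D·BA·D·BA·AC·AC·AC·D·D·D·BA·D·BA
    A ↦ D
    B ↦ D
    C ↦ BA
    D ↦ AC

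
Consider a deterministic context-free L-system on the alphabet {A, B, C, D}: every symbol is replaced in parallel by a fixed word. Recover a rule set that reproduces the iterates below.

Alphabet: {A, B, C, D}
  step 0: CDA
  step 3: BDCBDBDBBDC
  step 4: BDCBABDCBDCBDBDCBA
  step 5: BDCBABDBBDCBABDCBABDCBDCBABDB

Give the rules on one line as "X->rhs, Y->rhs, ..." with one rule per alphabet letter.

  step 4 ⇒ step 5: BDCBABDCBDCBDBDCBA ⇒ BD·C·BA·BD·B·BD·C·BA·BD·C·BA·BD·C·BD·C·BA·BD·B
    A ↦ B
    B ↦ BD
    C ↦ BA
    D ↦ C

A->B, B->BD, C->BA, D->C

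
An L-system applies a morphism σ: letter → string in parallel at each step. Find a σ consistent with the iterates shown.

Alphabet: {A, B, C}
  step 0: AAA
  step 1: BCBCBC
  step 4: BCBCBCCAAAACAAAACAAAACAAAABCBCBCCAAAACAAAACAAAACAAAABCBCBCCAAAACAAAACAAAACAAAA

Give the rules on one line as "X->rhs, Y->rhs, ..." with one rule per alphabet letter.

A->BC, B->CA, C->AAA

  step 0 ⇒ step 1: AAA ⇒ BC·BC·BC
    A ↦ BC
    B ↦ CA  (constrained at step 1)
    C ↦ AAA  (constrained at step 1)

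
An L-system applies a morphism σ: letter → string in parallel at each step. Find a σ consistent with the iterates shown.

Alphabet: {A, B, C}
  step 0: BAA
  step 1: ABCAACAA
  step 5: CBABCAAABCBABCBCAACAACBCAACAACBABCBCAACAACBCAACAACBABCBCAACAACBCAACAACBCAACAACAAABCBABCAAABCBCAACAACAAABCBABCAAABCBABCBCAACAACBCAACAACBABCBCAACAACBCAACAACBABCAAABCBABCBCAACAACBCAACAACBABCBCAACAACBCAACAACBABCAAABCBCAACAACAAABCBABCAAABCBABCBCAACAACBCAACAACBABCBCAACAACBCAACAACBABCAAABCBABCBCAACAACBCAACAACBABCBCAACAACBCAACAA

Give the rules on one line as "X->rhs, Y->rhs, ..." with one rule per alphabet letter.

  step 0 ⇒ step 1: BAA ⇒ AB·CAA·CAA
    A ↦ CAA
    B ↦ AB
    C ↦ CB  (constrained at step 1)

A->CAA, B->AB, C->CB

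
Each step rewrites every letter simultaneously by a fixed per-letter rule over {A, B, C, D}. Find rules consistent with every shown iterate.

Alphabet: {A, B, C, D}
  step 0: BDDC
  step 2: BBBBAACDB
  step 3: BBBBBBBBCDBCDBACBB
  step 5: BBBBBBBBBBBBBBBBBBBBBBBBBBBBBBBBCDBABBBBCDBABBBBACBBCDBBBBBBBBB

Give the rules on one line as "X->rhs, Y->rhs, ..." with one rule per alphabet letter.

  step 2 ⇒ step 3: BBBBAACDB ⇒ BB·BB·BB·BB·CDB·CDB·A·C·BB
    A ↦ CDB
    B ↦ BB
    C ↦ A
    D ↦ C

A->CDB, B->BB, C->A, D->C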